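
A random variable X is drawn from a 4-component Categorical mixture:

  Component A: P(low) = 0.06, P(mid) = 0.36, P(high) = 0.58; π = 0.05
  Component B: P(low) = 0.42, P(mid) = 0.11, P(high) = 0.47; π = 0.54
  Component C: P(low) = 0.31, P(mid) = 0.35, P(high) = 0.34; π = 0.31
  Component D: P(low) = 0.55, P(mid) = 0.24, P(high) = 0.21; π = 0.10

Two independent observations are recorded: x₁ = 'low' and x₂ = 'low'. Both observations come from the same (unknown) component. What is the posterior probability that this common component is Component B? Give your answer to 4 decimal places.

0.6127

Posterior ∝ prior × likelihood, so P(k | x) ∝ π_k f_k(x); normalise over all components.
Since both observations come from the same component, the likelihood for component k is f_k(x₁)·f_k(x₂).
  L_A = [0.06] × [0.06] = 0.0036
  L_B = [0.42] × [0.42] = 0.1764
  L_C = [0.31] × [0.31] = 0.0961
  L_D = [0.55] × [0.55] = 0.3025
Unnormalised posteriors:
  π_A·L_A = 0.05 × 0.0036 = 0.00018
  π_B·L_B = 0.54 × 0.1764 = 0.095256
  π_C·L_C = 0.31 × 0.0961 = 0.029791
  π_D·L_D = 0.10 × 0.3025 = 0.03025
Evidence: 0.00018 + 0.095256 + 0.029791 + 0.03025 = 0.155477
Responsibility of Component B: 0.095256 / 0.155477 ≈ 0.6127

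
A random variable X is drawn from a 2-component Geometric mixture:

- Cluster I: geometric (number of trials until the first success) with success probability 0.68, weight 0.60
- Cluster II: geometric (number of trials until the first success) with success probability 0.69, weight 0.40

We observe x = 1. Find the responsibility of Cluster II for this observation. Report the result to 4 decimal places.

Apply Bayes' rule: the posterior for each component is proportional to its prior times its likelihood at x.
Geometric probabilities:
  f_I = 0.68·(1−0.68)^0 = 0.68·1 = 0.68
  f_II = 0.69·(1−0.69)^0 = 0.69·1 = 0.69
Multiply by the mixture weights:
  w_I·f_I = 0.60 × 0.68 = 0.408
  w_II·f_II = 0.40 × 0.69 = 0.276
Marginal: 0.408 + 0.276 = 0.684
P(Cluster II | the observation) ≈ 0.4035

0.4035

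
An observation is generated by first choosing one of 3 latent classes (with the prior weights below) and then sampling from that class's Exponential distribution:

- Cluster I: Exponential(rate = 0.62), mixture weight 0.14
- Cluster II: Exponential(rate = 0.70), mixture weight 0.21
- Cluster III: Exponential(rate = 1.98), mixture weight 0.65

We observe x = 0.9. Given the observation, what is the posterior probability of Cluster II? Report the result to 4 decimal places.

0.2272

Apply Bayes' rule: the posterior for each component is proportional to its prior times its likelihood at x.
Evaluate each component's likelihood at the observed value:
  p_I = 0.354859
  p_II = 0.372814
  p_III = 0.333236
Prior × likelihood for each component:
  π_I·p_I = 0.14 × 0.354859 = 0.0496802
  π_II·p_II = 0.21 × 0.372814 = 0.078291
  π_III·p_III = 0.65 × 0.333236 = 0.216604
Evidence: 0.0496802 + 0.078291 + 0.216604 = 0.344575
P(Cluster II | the observation) = 0.078291 / 0.344575 ≈ 0.2272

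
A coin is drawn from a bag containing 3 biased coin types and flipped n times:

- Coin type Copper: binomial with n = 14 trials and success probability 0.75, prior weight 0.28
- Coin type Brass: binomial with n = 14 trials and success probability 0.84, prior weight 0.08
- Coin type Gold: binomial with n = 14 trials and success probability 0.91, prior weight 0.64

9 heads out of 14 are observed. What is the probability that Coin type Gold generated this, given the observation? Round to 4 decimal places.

By Bayes' theorem, P(k | x) = π_k f_k(x) / Σ_j π_j f_j(x).
Component likelihoods at x = 9 heads out of 14:
  L_Copper = 0.146796
  L_Brass = 0.0437097
  L_Gold = 0.00505882
Multiply by the mixture weights:
  π_Copper·L_Copper = 0.28 × 0.146796 = 0.041103
  π_Brass·L_Brass = 0.08 × 0.0437097 = 0.00349677
  π_Gold·L_Gold = 0.64 × 0.00505882 = 0.00323764
Sum: 0.041103 + 0.00349677 + 0.00323764 = 0.0478374
Responsibility of Coin type Gold: 0.00323764 / 0.0478374 ≈ 0.0677

0.0677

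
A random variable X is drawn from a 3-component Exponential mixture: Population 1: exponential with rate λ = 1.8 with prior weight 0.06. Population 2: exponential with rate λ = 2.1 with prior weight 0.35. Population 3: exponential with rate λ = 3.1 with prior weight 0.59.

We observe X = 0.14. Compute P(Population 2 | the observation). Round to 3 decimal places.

P(component k | x) = P(Z=k)·f_k(x) / marginal(x), where marginal(x) = Σ_j P(Z=j)·f_j(x).
Exponential densities:
  f_1 = 1.8·e^(−1.8·0.14) = 1.8·e^(−0.2520) = 1.39904
  f_2 = 2.1·e^(−2.1·0.14) = 2.1·e^(−0.2940) = 1.56508
  f_3 = 3.1·e^(−3.1·0.14) = 3.1·e^(−0.4340) = 2.00853
Prior × likelihood for each component:
  P(Z=1)·f_1 = 0.06 × 1.39904 = 0.0839424
  P(Z=2)·f_2 = 0.35 × 1.56508 = 0.547778
  P(Z=3)·f_3 = 0.59 × 2.00853 = 1.18503
Evidence: 0.0839424 + 0.547778 + 1.18503 = 1.81675
So the posterior for Population 2 is 0.547778 / 1.81675 ≈ 0.302.

0.302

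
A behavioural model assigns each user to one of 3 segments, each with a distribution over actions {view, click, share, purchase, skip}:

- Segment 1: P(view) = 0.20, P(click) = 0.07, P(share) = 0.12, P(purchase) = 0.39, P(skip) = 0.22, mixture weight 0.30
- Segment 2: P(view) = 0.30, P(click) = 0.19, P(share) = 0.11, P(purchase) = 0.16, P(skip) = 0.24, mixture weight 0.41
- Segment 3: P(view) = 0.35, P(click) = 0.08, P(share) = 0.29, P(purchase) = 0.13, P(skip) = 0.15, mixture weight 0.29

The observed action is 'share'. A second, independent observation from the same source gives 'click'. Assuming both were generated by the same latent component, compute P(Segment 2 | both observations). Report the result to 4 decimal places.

0.4809

Apply Bayes' rule: the posterior for each component is proportional to its prior times its likelihood at x.
Since both observations come from the same component, the likelihood for component k is f_k(x₁)·f_k(x₂).
  p_1 = [0.12] × [0.07] = 0.0084
  p_2 = [0.11] × [0.19] = 0.0209
  p_3 = [0.29] × [0.08] = 0.0232
Weight by the priors:
  P(Z=1)·p_1 = 0.30 × 0.0084 = 0.00252
  P(Z=2)·p_2 = 0.41 × 0.0209 = 0.008569
  P(Z=3)·p_3 = 0.29 × 0.0232 = 0.006728
Sum: 0.00252 + 0.008569 + 0.006728 = 0.017817
So the posterior for Segment 2 is 0.008569 / 0.017817 ≈ 0.4809.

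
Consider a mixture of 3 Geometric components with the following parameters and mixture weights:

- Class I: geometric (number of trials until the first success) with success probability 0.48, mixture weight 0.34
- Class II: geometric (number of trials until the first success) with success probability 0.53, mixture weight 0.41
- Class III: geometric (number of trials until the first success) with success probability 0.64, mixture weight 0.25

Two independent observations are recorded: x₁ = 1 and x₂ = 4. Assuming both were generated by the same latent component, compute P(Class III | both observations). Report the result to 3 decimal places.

0.172

By Bayes' theorem, P(k | x) = π_k f_k(x) / Σ_j π_j f_j(x).
Since both observations come from the same component, the likelihood for component k is f_k(x₁)·f_k(x₂).
  f_I = [0.48·(1−0.48)^0 = 0.48·1 = 0.48] × [0.0674918] = 0.0323961
  f_II = [0.53·(1−0.53)^0 = 0.53·1 = 0.53] × [0.0550262] = 0.0291639
  f_III = [0.64·(1−0.64)^0 = 0.64·1 = 0.64] × [0.0298598] = 0.0191103
Weight by the priors:
  π_I·f_I = 0.34 × 0.0323961 = 0.0110147
  π_II·f_II = 0.41 × 0.0291639 = 0.0119572
  π_III·f_III = 0.25 × 0.0191103 = 0.00477757
Marginal: 0.0110147 + 0.0119572 + 0.00477757 = 0.0277494
P(Class III | x) = 0.00477757 / 0.0277494 ≈ 0.172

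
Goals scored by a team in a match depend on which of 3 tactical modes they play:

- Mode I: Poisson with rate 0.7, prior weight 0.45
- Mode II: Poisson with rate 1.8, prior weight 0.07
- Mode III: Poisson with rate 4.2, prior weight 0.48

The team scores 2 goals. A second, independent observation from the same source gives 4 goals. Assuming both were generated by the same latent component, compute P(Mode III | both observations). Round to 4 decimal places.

0.8835

Posterior ∝ prior × likelihood, so P(k | x) ∝ π_k f_k(x); normalise over all components.
Since both observations come from the same component, the likelihood for component k is f_k(x₁)·f_k(x₂).
  f_I = [e^(−0.7)·0.7^2/2! = 0.121663] × [0.00496792] = 0.000604414
  f_II = [e^(−1.8)·1.8^2/2! = 0.267784] × [0.0723017] = 0.0193613
  f_III = [e^(−4.2)·4.2^2/2! = 0.132261] × [0.194424] = 0.0257147
Prior × likelihood for each component:
  π_I·f_I = 0.45 × 0.000604414 = 0.000271986
  π_II·f_II = 0.07 × 0.0193613 = 0.00135529
  π_III·f_III = 0.48 × 0.0257147 = 0.012343
Normaliser: 0.000271986 + 0.00135529 + 0.012343 = 0.0139703
So the posterior for Mode III is 0.012343 / 0.0139703 ≈ 0.8835.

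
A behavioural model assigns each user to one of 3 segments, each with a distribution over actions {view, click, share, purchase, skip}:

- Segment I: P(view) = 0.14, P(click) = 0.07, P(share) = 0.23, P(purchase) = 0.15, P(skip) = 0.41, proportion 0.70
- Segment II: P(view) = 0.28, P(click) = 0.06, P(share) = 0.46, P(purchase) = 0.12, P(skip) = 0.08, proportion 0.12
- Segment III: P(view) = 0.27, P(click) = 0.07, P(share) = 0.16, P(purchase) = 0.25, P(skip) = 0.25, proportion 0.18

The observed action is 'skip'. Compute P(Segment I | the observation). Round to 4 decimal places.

The responsibility of component k is w_k f_k(x) divided by Σ_j w_j f_j(x).
Evaluate each component's likelihood at the observed value:
  f_I = 0.41
  f_II = 0.08
  f_III = 0.25
Multiply by the mixture weights:
  w_I·f_I = 0.70 × 0.41 = 0.287
  w_II·f_II = 0.12 × 0.08 = 0.0096
  w_III·f_III = 0.18 × 0.25 = 0.045
Marginal: 0.287 + 0.0096 + 0.045 = 0.3416
So the posterior for Segment I is 0.287 / 0.3416 ≈ 0.8402.

0.8402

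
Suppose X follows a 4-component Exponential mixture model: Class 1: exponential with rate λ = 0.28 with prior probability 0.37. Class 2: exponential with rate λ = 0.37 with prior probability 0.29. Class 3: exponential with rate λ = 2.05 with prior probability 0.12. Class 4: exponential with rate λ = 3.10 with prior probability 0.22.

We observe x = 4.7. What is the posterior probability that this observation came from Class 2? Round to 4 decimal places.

0.4041

By Bayes' theorem, P(k | x) = π_k f_k(x) / Σ_j π_j f_j(x).
Exponential densities:
  f_1 = 0.0750977
  f_2 = 0.0650075
  f_3 = 0.000134068
  f_4 = 1.45778e-06
Prior × likelihood for each component:
  π_1·f_1 = 0.37 × 0.0750977 = 0.0277861
  π_2·f_2 = 0.29 × 0.0650075 = 0.0188522
  π_3·f_3 = 0.12 × 0.000134068 = 1.60882e-05
  π_4·f_4 = 0.22 × 1.45778e-06 = 3.20711e-07
Normaliser: 0.0277861 + 0.0188522 + 1.60882e-05 + 3.20711e-07 = 0.0466547
P(Class 2 | the observation) ≈ 0.4041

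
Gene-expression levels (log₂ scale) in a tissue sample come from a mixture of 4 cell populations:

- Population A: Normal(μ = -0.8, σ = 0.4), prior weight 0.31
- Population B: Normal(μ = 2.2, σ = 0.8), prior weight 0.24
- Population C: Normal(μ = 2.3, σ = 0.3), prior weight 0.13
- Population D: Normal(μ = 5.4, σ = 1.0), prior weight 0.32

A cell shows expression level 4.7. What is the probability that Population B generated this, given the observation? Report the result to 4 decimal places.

0.0090

By Bayes' theorem, P(k | x) = π_k f_k(x) / Σ_j π_j f_j(x).
Evaluate each component's likelihood at the observed value:
  f_A = (1/(0.4·√(2π)))·exp(−(4.7−-0.8)²/(2·0.4²)) = 0.997356·exp(-94.53125) = 8.79933e-42
  f_B = (1/(0.8·√(2π)))·exp(−(4.7−2.2)²/(2·0.8²)) = 0.498678·exp(-4.88281) = 0.00377782
  f_C = (1/(0.3·√(2π)))·exp(−(4.7−2.3)²/(2·0.3²)) = 1.329808·exp(-32.00000) = 1.68409e-14
  f_D = (1/(1.0·√(2π)))·exp(−(4.7−5.4)²/(2·1.0²)) = 0.398942·exp(-0.24500) = 0.312254
Prior × likelihood for each component:
  π_A·f_A = 0.31 × 8.79933e-42 = 2.72779e-42
  π_B·f_B = 0.24 × 0.00377782 = 0.000906677
  π_C·f_C = 0.13 × 1.68409e-14 = 2.18932e-15
  π_D·f_D = 0.32 × 0.312254 = 0.0999213
Normaliser: 2.72779e-42 + 0.000906677 + 2.18932e-15 + 0.0999213 = 0.100828
P(Population B | 4.7) ≈ 0.0090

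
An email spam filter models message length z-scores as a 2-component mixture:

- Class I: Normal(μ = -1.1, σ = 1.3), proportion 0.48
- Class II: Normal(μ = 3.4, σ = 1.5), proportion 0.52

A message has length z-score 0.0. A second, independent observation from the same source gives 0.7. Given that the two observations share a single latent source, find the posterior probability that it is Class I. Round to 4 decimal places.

0.9560

By Bayes' theorem, P(k | x) = w_k f_k(x) / Σ_j w_j f_j(x).
Since both observations come from the same component, the likelihood for component k is f_k(x₁)·f_k(x₂).
  f_I = [(1/(1.3·√(2π)))·exp(−(0.0−-1.1)²/(2·1.3²)) = 0.306879·exp(-0.35799) = 0.214533] × [0.117669] = 0.0252438
  f_II = [(1/(1.5·√(2π)))·exp(−(0.0−3.4)²/(2·1.5²)) = 0.265962·exp(-2.56889) = 0.0203781] × [0.0526334] = 0.00107257
Weight by the priors:
  w_I·f_I = 0.48 × 0.0252438 = 0.012117
  w_II·f_II = 0.52 × 0.00107257 = 0.000557737
Denominator: 0.012117 + 0.000557737 = 0.0126748
Responsibility of Class I: 0.012117 / 0.0126748 ≈ 0.9560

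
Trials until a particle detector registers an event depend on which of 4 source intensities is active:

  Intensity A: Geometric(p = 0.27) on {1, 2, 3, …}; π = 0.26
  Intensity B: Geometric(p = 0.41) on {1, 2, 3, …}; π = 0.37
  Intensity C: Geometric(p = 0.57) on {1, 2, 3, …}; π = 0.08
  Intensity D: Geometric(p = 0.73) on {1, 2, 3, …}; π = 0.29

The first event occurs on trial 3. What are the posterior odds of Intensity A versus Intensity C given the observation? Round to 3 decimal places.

4.437

The posterior odds equal the prior odds times the likelihood ratio: (P(Z=i)/P(Z=j))·(f_i(x)/f_j(x)).
Evaluate each component's likelihood at the observed value:
  f_A = 0.143883
  f_B = 0.142721
  f_C = 0.105393
  f_D = 0.053217
Posterior odds = (P(Z=A)·f_A) / (P(Z=C)·f_C) = (0.26·0.143883) / (0.08·0.105393) = 0.0374096 / 0.00843144 ≈ 4.437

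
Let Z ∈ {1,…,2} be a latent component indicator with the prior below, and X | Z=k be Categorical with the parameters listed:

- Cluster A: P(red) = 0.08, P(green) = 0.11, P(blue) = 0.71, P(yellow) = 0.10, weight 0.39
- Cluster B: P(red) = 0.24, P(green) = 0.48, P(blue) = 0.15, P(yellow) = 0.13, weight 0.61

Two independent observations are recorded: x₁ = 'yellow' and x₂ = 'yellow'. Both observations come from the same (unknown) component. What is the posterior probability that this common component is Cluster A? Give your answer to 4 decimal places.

Apply Bayes' rule: the posterior for each component is proportional to its prior times its likelihood at x.
Since both observations come from the same component, the likelihood for component k is f_k(x₁)·f_k(x₂).
  L_A = [0.1] × [0.1] = 0.01
  L_B = [0.13] × [0.13] = 0.0169
Weight by the priors:
  P(Z=A)·L_A = 0.39 × 0.01 = 0.0039
  P(Z=B)·L_B = 0.61 × 0.0169 = 0.010309
Denominator: 0.0039 + 0.010309 = 0.014209
Responsibility of Cluster A: 0.0039 / 0.014209 ≈ 0.2745

0.2745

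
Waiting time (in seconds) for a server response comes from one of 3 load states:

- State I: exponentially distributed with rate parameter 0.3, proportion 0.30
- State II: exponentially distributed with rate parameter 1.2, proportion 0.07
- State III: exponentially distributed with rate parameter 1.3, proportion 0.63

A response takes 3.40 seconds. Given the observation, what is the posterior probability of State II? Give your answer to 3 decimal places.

The responsibility of component k is w_k f_k(x) divided by Σ_j w_j f_j(x).
Exponential densities:
  p_I = 0.3·e^(−0.3·3.40) = 0.3·e^(−1.0200) = 0.108178
  p_II = 1.2·e^(−1.2·3.40) = 1.2·e^(−4.0800) = 0.020289
  p_III = 1.3·e^(−1.3·3.40) = 1.3·e^(−4.4200) = 0.0156445
Multiply by the mixture weights:
  w_I·p_I = 0.30 × 0.108178 = 0.0324535
  w_II·p_II = 0.07 × 0.020289 = 0.00142023
  w_III·p_III = 0.63 × 0.0156445 = 0.00985604
Marginal: 0.0324535 + 0.00142023 + 0.00985604 = 0.0437298
P(State II | data) = 0.00142023 / 0.0437298 ≈ 0.032

0.032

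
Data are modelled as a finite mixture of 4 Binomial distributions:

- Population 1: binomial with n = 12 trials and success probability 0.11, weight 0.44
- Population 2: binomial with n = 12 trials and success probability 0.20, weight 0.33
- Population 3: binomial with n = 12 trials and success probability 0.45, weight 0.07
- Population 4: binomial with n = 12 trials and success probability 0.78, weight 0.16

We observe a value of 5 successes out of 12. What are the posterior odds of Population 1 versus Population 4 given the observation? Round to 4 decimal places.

Since P(k|x) ∝ P(Z=k) f_k(x), the posterior odds are P(Z=i) f_i(x) / (P(Z=j) f_j(x)).
Evaluate each component's likelihood at the observed value:
  f_1 = 0.00564181
  f_2 = 0.0531502
  f_3 = 0.222498
  f_4 = 0.0057037
Posterior odds = (P(Z=1)·f_1) / (P(Z=4)·f_4) = (0.44·0.00564181) / (0.16·0.0057037) = 0.0024824 / 0.000912593 ≈ 2.7202

2.7202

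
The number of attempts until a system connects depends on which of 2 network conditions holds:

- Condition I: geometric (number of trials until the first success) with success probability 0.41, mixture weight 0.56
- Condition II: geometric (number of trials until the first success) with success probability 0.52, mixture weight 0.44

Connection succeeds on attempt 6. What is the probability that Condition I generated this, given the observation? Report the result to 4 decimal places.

0.7379

Posterior ∝ prior × likelihood, so P(k | x) ∝ P(Z=k) f_k(x); normalise over all components.
Component likelihoods at x = 6:
  p_I = 0.0293119
  p_II = 0.0132498
Unnormalised posteriors:
  P(Z=I)·p_I = 0.56 × 0.0293119 = 0.0164147
  P(Z=II)·p_II = 0.44 × 0.0132498 = 0.00582991
Evidence: 0.0164147 + 0.00582991 = 0.0222446
Responsibility of Condition I: 0.0164147 / 0.0222446 ≈ 0.7379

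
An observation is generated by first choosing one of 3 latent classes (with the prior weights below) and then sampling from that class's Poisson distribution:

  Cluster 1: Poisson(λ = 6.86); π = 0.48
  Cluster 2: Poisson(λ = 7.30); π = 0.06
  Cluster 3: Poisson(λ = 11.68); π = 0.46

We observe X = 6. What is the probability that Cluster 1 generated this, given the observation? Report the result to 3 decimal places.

0.766

Posterior ∝ prior × likelihood, so P(k | x) ∝ w_k f_k(x); normalise over all components.
Component likelihoods at x = 6:
  f_1 = e^(−6.86)·6.86^6/6! = 0.151828
  f_2 = e^(−7.30)·7.30^6/6! = 0.141989
  f_3 = e^(−11.68)·11.68^6/6! = 0.0298377
Multiply by the mixture weights:
  w_1·f_1 = 0.48 × 0.151828 = 0.0728775
  w_2·f_2 = 0.06 × 0.141989 = 0.00851934
  w_3·f_3 = 0.46 × 0.0298377 = 0.0137253
Marginal: 0.0728775 + 0.00851934 + 0.0137253 = 0.0951221
P(Cluster 1 | data) ≈ 0.766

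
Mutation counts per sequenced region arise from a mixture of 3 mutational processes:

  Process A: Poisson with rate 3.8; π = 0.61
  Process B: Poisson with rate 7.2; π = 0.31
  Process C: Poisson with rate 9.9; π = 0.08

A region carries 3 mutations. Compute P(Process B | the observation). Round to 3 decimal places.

0.103

Posterior ∝ prior × likelihood, so P(k | x) ∝ π_k f_k(x); normalise over all components.
Evaluate each component's likelihood at the observed value:
  L_A = e^(−3.8)·3.8^3/3! = 0.204588
  L_B = e^(−7.2)·7.2^3/3! = 0.0464436
  L_C = e^(−9.9)·9.9^3/3! = 0.00811407
Prior × likelihood for each component:
  π_A·L_A = 0.61 × 0.204588 = 0.124799
  π_B·L_B = 0.31 × 0.0464436 = 0.0143975
  π_C·L_C = 0.08 × 0.00811407 = 0.000649126
Sum: 0.124799 + 0.0143975 + 0.000649126 = 0.139845
So the posterior for Process B is 0.0143975 / 0.139845 ≈ 0.103.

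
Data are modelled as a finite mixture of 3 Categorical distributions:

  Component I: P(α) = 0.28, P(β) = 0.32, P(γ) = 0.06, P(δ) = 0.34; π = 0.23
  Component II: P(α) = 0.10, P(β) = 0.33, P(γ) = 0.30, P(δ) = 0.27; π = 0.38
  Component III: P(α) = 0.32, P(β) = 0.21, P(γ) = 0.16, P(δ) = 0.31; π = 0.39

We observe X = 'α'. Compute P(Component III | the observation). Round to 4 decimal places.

The responsibility of component k is w_k f_k(x) divided by Σ_j w_j f_j(x).
Categorical probabilities:
  f_I = P(α | comp) = 0.28
  f_II = P(α | comp) = 0.10
  f_III = P(α | comp) = 0.32
Prior × likelihood for each component:
  w_I·f_I = 0.23 × 0.28 = 0.0644
  w_II·f_II = 0.38 × 0.1 = 0.038
  w_III·f_III = 0.39 × 0.32 = 0.1248
Sum: 0.0644 + 0.038 + 0.1248 = 0.2272
P(Component III | x) ≈ 0.5493

0.5493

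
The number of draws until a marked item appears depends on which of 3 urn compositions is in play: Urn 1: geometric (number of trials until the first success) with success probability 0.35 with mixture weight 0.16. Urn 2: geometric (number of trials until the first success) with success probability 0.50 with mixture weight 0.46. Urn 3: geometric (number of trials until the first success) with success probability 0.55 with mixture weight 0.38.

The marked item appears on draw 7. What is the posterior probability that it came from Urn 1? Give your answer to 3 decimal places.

0.442

Apply Bayes' rule: the posterior for each component is proportional to its prior times its likelihood at x.
Geometric probabilities:
  p_1 = 0.35·(1−0.35)^6 = 0.35·0.0754189 = 0.0263966
  p_2 = 0.50·(1−0.50)^6 = 0.50·0.015625 = 0.0078125
  p_3 = 0.55·(1−0.55)^6 = 0.55·0.00830377 = 0.00456707
Prior × likelihood for each component:
  P(Z=1)·p_1 = 0.16 × 0.0263966 = 0.00422346
  P(Z=2)·p_2 = 0.46 × 0.0078125 = 0.00359375
  P(Z=3)·p_3 = 0.38 × 0.00456707 = 0.00173549
Denominator: 0.00422346 + 0.00359375 + 0.00173549 = 0.00955269
P(Urn 1 | 7) = 0.00422346 / 0.00955269 ≈ 0.442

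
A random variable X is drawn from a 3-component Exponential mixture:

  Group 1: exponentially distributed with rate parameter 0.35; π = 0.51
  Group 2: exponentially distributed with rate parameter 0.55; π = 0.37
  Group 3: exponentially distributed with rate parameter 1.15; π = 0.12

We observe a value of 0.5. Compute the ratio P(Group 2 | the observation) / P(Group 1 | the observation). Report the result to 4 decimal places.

The posterior odds equal the prior odds times the likelihood ratio: (π_i/π_j)·(f_i(x)/f_j(x)).
Evaluate each component's likelihood at the observed value:
  f_1 = 0.35·e^(−0.35·0.5) = 0.35·e^(−0.1750) = 0.29381
  f_2 = 0.55·e^(−0.55·0.5) = 0.55·e^(−0.2750) = 0.417765
  f_3 = 1.15·e^(−1.15·0.5) = 1.15·e^(−0.5750) = 0.647111
Odds = (0.37/0.51) × (0.417765/0.29381) = 0.72549 × 1.42189 ≈ 1.0316

1.0316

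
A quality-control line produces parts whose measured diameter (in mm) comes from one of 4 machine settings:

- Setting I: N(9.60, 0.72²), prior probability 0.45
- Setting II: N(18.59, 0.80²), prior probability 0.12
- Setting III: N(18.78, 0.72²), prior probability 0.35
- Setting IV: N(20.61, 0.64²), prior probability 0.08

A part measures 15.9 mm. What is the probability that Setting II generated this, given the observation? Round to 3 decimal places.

0.763

By Bayes' theorem, P(k | x) = w_k f_k(x) / Σ_j w_j f_j(x).
Component likelihoods at x = 15.9 mm:
  L_I = (1/(0.72·√(2π)))·exp(−(15.9−9.60)²/(2·0.72²)) = 0.554087·exp(-38.28125) = 1.31293e-17
  L_II = (1/(0.80·√(2π)))·exp(−(15.9−18.59)²/(2·0.80²)) = 0.498678·exp(-5.65320) = 0.0017485
  L_III = (1/(0.72·√(2π)))·exp(−(15.9−18.78)²/(2·0.72²)) = 0.554087·exp(-8.00000) = 0.000185875
  L_IV = (1/(0.64·√(2π)))·exp(−(15.9−20.61)²/(2·0.64²)) = 0.623347·exp(-27.08020) = 1.08131e-12
Weight by the priors:
  w_I·L_I = 0.45 × 1.31293e-17 = 5.90819e-18
  w_II·L_II = 0.12 × 0.0017485 = 0.00020982
  w_III·L_III = 0.35 × 0.000185875 = 6.50564e-05
  w_IV·L_IV = 0.08 × 1.08131e-12 = 8.65045e-14
Normaliser: 5.90819e-18 + 0.00020982 + 6.50564e-05 + 8.65045e-14 = 0.000274876
Responsibility of Setting II: 0.00020982 / 0.000274876 ≈ 0.763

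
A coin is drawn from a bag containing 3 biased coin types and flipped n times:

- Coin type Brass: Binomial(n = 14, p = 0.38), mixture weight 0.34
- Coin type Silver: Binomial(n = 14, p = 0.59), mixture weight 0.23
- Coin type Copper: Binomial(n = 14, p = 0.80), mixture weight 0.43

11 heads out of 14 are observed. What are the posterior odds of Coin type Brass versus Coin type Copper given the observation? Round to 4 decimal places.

0.0065

The posterior odds equal the prior odds times the likelihood ratio: (w_i/w_j)·(f_i(x)/f_j(x)).
Evaluate each component's likelihood at the observed value:
  p_Brass = 0.00206965
  p_Silver = 0.0756528
  p_Copper = 0.250139
Odds = (0.34/0.43) × (0.00206965/0.250139) = 0.790698 × 0.00827399 ≈ 0.0065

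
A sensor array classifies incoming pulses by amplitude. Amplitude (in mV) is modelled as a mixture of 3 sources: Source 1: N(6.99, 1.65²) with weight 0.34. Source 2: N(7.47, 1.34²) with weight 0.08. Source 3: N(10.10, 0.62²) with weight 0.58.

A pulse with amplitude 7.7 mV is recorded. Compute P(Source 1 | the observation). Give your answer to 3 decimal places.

Posterior ∝ prior × likelihood, so P(k | x) ∝ P(Z=k) f_k(x); normalise over all components.
Evaluate each component's likelihood at the observed value:
  L_1 = 0.220404
  L_2 = 0.293365
  L_3 = 0.000358673
Multiply by the mixture weights:
  P(Z=1)·L_1 = 0.34 × 0.220404 = 0.0749373
  P(Z=2)·L_2 = 0.08 × 0.293365 = 0.0234692
  P(Z=3)·L_3 = 0.58 × 0.000358673 = 0.000208031
Denominator: 0.0749373 + 0.0234692 + 0.000208031 = 0.0986145
Responsibility of Source 1: 0.0749373 / 0.0986145 ≈ 0.760

0.760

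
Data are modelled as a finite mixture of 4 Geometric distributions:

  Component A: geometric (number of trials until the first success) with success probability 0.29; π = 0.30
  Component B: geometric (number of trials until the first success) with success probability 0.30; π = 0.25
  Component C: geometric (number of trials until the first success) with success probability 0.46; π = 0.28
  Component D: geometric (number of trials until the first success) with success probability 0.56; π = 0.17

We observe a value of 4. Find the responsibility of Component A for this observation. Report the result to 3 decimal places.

Posterior ∝ prior × likelihood, so P(k | x) ∝ w_k f_k(x); normalise over all components.
Geometric probabilities:
  L_A = 0.29·(1−0.29)^3 = 0.29·0.357911 = 0.103794
  L_B = 0.30·(1−0.30)^3 = 0.30·0.343 = 0.1029
  L_C = 0.46·(1−0.46)^3 = 0.46·0.157464 = 0.0724334
  L_D = 0.56·(1−0.56)^3 = 0.56·0.085184 = 0.047703
Prior × likelihood for each component:
  w_A·L_A = 0.30 × 0.103794 = 0.0311383
  w_B·L_B = 0.25 × 0.1029 = 0.025725
  w_C·L_C = 0.28 × 0.0724334 = 0.0202814
  w_D·L_D = 0.17 × 0.047703 = 0.00810952
Marginal: 0.0311383 + 0.025725 + 0.0202814 + 0.00810952 = 0.0852541
P(Component A | x) ≈ 0.365

0.365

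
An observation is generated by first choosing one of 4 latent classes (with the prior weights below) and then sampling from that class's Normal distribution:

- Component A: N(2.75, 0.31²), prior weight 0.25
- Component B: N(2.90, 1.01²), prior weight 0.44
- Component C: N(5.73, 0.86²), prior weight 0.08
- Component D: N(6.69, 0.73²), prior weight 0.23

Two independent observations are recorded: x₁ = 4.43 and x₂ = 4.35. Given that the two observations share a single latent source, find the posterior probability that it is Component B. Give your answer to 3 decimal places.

By Bayes' theorem, P(k | x) = π_k f_k(x) / Σ_j π_j f_j(x).
Since both observations come from the same component, the likelihood for component k is f_k(x₁)·f_k(x₂).
  f_A = [(1/(0.31·√(2π)))·exp(−(4.43−2.75)²/(2·0.31²)) = 1.286911·exp(-14.68470) = 5.39589e-07] × [2.1134e-06] = 1.14036e-12
  f_B = [(1/(1.01·√(2π)))·exp(−(4.43−2.90)²/(2·1.01²)) = 0.394992·exp(-1.14739) = 0.125396] × [0.140939] = 0.0176733
  f_C = [(1/(0.86·√(2π)))·exp(−(4.43−5.73)²/(2·0.86²)) = 0.463886·exp(-1.14251) = 0.147988] × [0.12802] = 0.0189454
  f_D = [(1/(0.73·√(2π)))·exp(−(4.43−6.69)²/(2·0.73²)) = 0.546496·exp(-4.79227) = 0.00453243] × [0.00320906] = 1.45449e-05
Prior × likelihood for each component:
  π_A·f_A = 0.25 × 1.14036e-12 = 2.85091e-13
  π_B·f_B = 0.44 × 0.0176733 = 0.00777624
  π_C·f_C = 0.08 × 0.0189454 = 0.00151563
  π_D·f_D = 0.23 × 1.45449e-05 = 3.34532e-06
Marginal: 2.85091e-13 + 0.00777624 + 0.00151563 + 3.34532e-06 = 0.00929522
So the posterior for Component B is 0.00777624 / 0.00929522 ≈ 0.837.

0.837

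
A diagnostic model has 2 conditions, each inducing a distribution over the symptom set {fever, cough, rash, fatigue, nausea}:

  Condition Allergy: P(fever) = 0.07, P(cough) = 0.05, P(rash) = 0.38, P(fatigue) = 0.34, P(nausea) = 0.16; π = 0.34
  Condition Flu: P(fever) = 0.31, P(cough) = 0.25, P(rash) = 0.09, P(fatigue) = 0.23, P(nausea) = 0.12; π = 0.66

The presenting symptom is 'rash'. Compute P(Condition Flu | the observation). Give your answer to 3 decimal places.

0.315

The responsibility of component k is w_k f_k(x) divided by Σ_j w_j f_j(x).
Component likelihoods at x = 'rash':
  f_Allergy = P(rash | comp) = 0.38
  f_Flu = P(rash | comp) = 0.09
Unnormalised posteriors:
  w_Allergy·f_Allergy = 0.34 × 0.38 = 0.1292
  w_Flu·f_Flu = 0.66 × 0.09 = 0.0594
Denominator: 0.1292 + 0.0594 = 0.1886
So the posterior for Condition Flu is 0.0594 / 0.1886 ≈ 0.315.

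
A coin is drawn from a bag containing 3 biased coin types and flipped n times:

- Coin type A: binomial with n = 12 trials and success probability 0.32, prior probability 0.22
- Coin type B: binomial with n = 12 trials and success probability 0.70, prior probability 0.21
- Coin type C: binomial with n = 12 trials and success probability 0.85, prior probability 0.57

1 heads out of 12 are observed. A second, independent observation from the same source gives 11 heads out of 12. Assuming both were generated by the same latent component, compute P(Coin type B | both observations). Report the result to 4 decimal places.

0.3829

Apply Bayes' rule: the posterior for each component is proportional to its prior times its likelihood at x.
Since both observations come from the same component, the likelihood for component k is f_k(x₁)·f_k(x₂).
  p_A = [C(12,1)·0.32^1·0.68^11 = 12·0.32·0.0143747 = 0.0551988] × [2.93995e-05] = 1.62282e-06
  p_B = [C(12,1)·0.70^1·0.30^11 = 12·0.7·1.77147e-06 = 1.48803e-05] × [0.0711838] = 1.05924e-06
  p_C = [C(12,1)·0.85^1·0.15^11 = 12·0.85·8.64976e-10 = 8.82275e-09] × [0.301218] = 2.65757e-09
Multiply by the mixture weights:
  w_A·p_A = 0.22 × 1.62282e-06 = 3.57019e-07
  w_B·p_B = 0.21 × 1.05924e-06 = 2.2244e-07
  w_C·p_C = 0.57 × 2.65757e-09 = 1.51481e-09
Denominator: 3.57019e-07 + 2.2244e-07 + 1.51481e-09 = 5.80974e-07
P(Coin type B | x₁, x₂) = 2.2244e-07 / 5.80974e-07 ≈ 0.3829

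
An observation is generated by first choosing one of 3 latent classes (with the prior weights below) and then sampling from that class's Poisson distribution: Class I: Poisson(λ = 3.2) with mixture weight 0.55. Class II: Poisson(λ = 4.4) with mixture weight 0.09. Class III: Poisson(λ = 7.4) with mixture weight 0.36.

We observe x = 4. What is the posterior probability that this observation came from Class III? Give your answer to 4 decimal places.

P(component k | x) = π_k·f_k(x) / marginal(x), where marginal(x) = Σ_j π_j·f_j(x).
Component likelihoods at x = 4:
  p_I = e^(−3.2)·3.2^4/4! = 0.178093
  p_II = e^(−4.4)·4.4^4/4! = 0.191736
  p_III = e^(−7.4)·7.4^4/4! = 0.0763724
Weight by the priors:
  π_I·p_I = 0.55 × 0.178093 = 0.097951
  π_II·p_II = 0.09 × 0.191736 = 0.0172562
  π_III·p_III = 0.36 × 0.0763724 = 0.0274941
Denominator: 0.097951 + 0.0172562 + 0.0274941 = 0.142701
So the posterior for Class III is 0.0274941 / 0.142701 ≈ 0.1927.

0.1927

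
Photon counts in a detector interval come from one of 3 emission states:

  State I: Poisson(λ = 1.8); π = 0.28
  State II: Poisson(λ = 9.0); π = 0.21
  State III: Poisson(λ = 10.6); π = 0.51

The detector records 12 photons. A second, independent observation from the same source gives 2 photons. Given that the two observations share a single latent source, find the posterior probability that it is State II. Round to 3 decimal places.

0.505

P(component k | x) = π_k·f_k(x) / marginal(x), where marginal(x) = Σ_j π_j·f_j(x).
Since both observations come from the same component, the likelihood for component k is f_k(x₁)·f_k(x₂).
  p_I = [3.99211e-07] × [0.267784] = 1.06903e-07
  p_II = [0.072765] × [0.0049981] = 0.000363687
  p_III = [0.104668] × [0.00139978] = 0.000146512
Weight by the priors:
  π_I·p_I = 0.28 × 1.06903e-07 = 2.99327e-08
  π_II·p_II = 0.21 × 0.000363687 = 7.63742e-05
  π_III·p_III = 0.51 × 0.000146512 = 7.47209e-05
Evidence: 2.99327e-08 + 7.63742e-05 + 7.47209e-05 = 0.000151125
P(State II | x) = 7.63742e-05 / 0.000151125 ≈ 0.505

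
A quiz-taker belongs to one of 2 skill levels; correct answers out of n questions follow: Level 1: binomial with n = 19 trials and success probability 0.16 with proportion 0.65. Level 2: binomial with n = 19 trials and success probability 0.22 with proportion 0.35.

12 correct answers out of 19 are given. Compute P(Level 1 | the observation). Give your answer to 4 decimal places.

Apply Bayes' rule: the posterior for each component is proportional to its prior times its likelihood at x.
Component likelihoods at x = 12 correct answers out of 19:
  f_1 = 4.18525e-06
  f_2 = 0.000113779
Prior × likelihood for each component:
  π_1·f_1 = 0.65 × 4.18525e-06 = 2.72042e-06
  π_2·f_2 = 0.35 × 0.000113779 = 3.98226e-05
Normaliser: 2.72042e-06 + 3.98226e-05 = 4.2543e-05
Responsibility of Level 1: 2.72042e-06 / 4.2543e-05 ≈ 0.0639

0.0639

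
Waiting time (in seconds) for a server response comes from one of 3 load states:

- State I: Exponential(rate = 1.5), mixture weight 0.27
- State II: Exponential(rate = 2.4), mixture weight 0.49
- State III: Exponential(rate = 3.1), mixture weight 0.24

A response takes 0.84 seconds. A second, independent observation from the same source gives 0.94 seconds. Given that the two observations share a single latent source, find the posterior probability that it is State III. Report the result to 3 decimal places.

0.102

Posterior ∝ prior × likelihood, so P(k | x) ∝ P(Z=k) f_k(x); normalise over all components.
Since both observations come from the same component, the likelihood for component k is f_k(x₁)·f_k(x₂).
  f_I = [1.5·e^(−1.5·0.84) = 1.5·e^(−1.2600) = 0.425481] × [0.366215] = 0.155818
  f_II = [2.4·e^(−2.4·0.84) = 2.4·e^(−2.0160) = 0.319649] × [0.251445] = 0.0803742
  f_III = [3.1·e^(−3.1·0.84) = 3.1·e^(−2.6040) = 0.229329] × [0.168201] = 0.0385733
Multiply by the mixture weights:
  P(Z=I)·f_I = 0.27 × 0.155818 = 0.0420707
  P(Z=II)·f_II = 0.49 × 0.0803742 = 0.0393833
  P(Z=III)·f_III = 0.24 × 0.0385733 = 0.00925758
Sum: 0.0420707 + 0.0393833 + 0.00925758 = 0.0907117
So the posterior for State III is 0.00925758 / 0.0907117 ≈ 0.102.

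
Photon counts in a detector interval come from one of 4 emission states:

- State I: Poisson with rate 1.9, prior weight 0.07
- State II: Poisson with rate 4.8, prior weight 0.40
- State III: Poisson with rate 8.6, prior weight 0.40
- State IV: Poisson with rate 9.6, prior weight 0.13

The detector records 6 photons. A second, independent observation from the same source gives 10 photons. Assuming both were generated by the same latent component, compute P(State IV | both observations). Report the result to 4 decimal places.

By Bayes' theorem, P(k | x) = P(Z=k) f_k(x) / Σ_j P(Z=j) f_j(x).
Since both observations come from the same component, the likelihood for component k is f_k(x₁)·f_k(x₂).
  L_I = [e^(−1.9)·1.9^6/6! = 0.00977304] × [2.52705e-05] = 2.46969e-07
  L_II = [e^(−4.8)·4.8^6/6! = 0.139798] × [0.0147243] = 0.00205844
  L_III = [e^(−8.6)·8.6^6/6! = 0.103449] × [0.112277] = 0.0116149
  L_IV = [e^(−9.6)·9.6^6/6! = 0.0736322] × [0.124086] = 0.00913672
Multiply by the mixture weights:
  P(Z=I)·L_I = 0.07 × 2.46969e-07 = 1.72879e-08
  P(Z=II)·L_II = 0.40 × 0.00205844 = 0.000823374
  P(Z=III)·L_III = 0.40 × 0.0116149 = 0.00464595
  P(Z=IV)·L_IV = 0.13 × 0.00913672 = 0.00118777
Sum: 1.72879e-08 + 0.000823374 + 0.00464595 + 0.00118777 = 0.00665712
P(State IV | x) ≈ 0.1784

0.1784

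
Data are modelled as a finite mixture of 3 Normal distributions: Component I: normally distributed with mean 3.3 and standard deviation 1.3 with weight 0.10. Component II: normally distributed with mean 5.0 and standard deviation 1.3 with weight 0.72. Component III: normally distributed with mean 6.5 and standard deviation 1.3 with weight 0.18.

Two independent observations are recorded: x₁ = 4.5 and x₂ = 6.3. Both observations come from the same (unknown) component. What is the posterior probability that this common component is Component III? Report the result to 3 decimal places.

0.117

Apply Bayes' rule: the posterior for each component is proportional to its prior times its likelihood at x.
Since both observations come from the same component, the likelihood for component k is f_k(x₁)·f_k(x₂).
  p_I = [0.20042] × [0.0214073] = 0.00429045
  p_II = [0.285] × [0.186131] = 0.0530474
  p_III = [0.0939742] × [0.303268] = 0.0284994
Multiply by the mixture weights:
  P(Z=I)·p_I = 0.10 × 0.00429045 = 0.000429045
  P(Z=II)·p_II = 0.72 × 0.0530474 = 0.0381941
  P(Z=III)·p_III = 0.18 × 0.0284994 = 0.00512989
Evidence: 0.000429045 + 0.0381941 + 0.00512989 = 0.043753
So the posterior for Component III is 0.00512989 / 0.043753 ≈ 0.117.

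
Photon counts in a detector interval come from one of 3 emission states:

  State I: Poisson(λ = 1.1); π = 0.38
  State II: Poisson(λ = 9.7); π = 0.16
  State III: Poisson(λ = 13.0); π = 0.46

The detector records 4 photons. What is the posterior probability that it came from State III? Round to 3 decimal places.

Apply Bayes' rule: the posterior for each component is proportional to its prior times its likelihood at x.
Evaluate each component's likelihood at the observed value:
  L_I = 0.0203065
  L_II = 0.0226058
  L_III = 0.00268989
Prior × likelihood for each component:
  π_I·L_I = 0.38 × 0.0203065 = 0.00771648
  π_II·L_II = 0.16 × 0.0226058 = 0.00361692
  π_III·L_III = 0.46 × 0.00268989 = 0.00123735
Marginal: 0.00771648 + 0.00361692 + 0.00123735 = 0.0125707
So the posterior for State III is 0.00123735 / 0.0125707 ≈ 0.098.

0.098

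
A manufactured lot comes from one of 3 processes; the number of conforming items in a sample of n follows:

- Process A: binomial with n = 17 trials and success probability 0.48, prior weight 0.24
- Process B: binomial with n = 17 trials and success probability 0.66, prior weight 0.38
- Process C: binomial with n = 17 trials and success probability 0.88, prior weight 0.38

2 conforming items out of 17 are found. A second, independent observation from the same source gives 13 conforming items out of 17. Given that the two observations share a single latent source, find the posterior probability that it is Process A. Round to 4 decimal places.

0.9446

Apply Bayes' rule: the posterior for each component is proportional to its prior times its likelihood at x.
Since both observations come from the same component, the likelihood for component k is f_k(x₁)·f_k(x₂).
  f_A = [0.00172215] × [0.0124947] = 2.15178e-05
  f_B = [5.55662e-06] × [0.143405] = 7.96846e-07
  f_C = [1.62264e-12] × [0.0936649] = 1.51985e-13
Multiply by the mixture weights:
  π_A·f_A = 0.24 × 2.15178e-05 = 5.16427e-06
  π_B·f_B = 0.38 × 7.96846e-07 = 3.02801e-07
  π_C·f_C = 0.38 × 1.51985e-13 = 5.77542e-14
Marginal: 5.16427e-06 + 3.02801e-07 + 5.77542e-14 = 5.46707e-06
P(Process A | x) = 5.16427e-06 / 5.46707e-06 ≈ 0.9446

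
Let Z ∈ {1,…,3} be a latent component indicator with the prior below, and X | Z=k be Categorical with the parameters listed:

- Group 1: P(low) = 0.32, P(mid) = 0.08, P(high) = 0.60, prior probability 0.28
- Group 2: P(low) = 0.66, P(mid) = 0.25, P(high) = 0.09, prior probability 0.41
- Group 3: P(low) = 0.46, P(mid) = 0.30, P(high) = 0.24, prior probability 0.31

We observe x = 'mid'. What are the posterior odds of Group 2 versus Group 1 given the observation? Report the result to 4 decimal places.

Only the two components matter; the odds are (π_i f_i(x)) / (π_j f_j(x)).
Categorical probabilities:
  L_1 = 0.08
  L_2 = 0.25
  L_3 = 0.3
Odds = (0.41/0.28) × (0.25/0.08) = 1.46429 × 3.125 ≈ 4.5759

4.5759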